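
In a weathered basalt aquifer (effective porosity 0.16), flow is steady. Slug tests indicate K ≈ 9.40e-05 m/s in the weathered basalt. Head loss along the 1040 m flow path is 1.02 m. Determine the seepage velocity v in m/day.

0.0498

Convert K: 9.40e-05 m/s × 86400 = 8.122 m/day.
Hydraulic gradient i = Δh / L = 1.02 / 1040 = 0.0009808.
Darcy flux q = K · i = 8.122 × 0.0009808 = 0.007965 m/day.
Seepage velocity v = q / n_e = 0.007965 / 0.16 = 0.04978 m/day.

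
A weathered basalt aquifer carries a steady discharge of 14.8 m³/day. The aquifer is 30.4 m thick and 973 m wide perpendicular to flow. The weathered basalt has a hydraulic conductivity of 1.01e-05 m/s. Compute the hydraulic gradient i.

Convert K: 1.01e-05 m/s × 86400 = 0.8726 m/day.
Cross-sectional area A = 973 × 30.4 = 29579 m².
From Q = K·A·i, i = Q / (K·A) = 14.8 / (0.8726 × 29579) = 0.0005734.

0.000573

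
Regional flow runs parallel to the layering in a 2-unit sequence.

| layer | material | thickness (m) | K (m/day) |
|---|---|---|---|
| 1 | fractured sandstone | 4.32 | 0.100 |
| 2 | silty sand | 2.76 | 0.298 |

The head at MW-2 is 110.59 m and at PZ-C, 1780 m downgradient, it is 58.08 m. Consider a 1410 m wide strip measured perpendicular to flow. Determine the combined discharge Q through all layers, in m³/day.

52.2

Flow is parallel to layering, so each bed carries its own Darcy discharge and the transmissivities add.
Σ(K_i·b_i) = 0.100×4.32 + 0.298×2.76 = 1.254 m²/day.
Hydraulic gradient i = (110.59 − 58.08) / 1780 = 52.51 / 1780 = 0.02950.
Q = Σ(K_i·b_i) · W · i = 1.254 × 1410 × 0.02950 = 52.18 m³/day.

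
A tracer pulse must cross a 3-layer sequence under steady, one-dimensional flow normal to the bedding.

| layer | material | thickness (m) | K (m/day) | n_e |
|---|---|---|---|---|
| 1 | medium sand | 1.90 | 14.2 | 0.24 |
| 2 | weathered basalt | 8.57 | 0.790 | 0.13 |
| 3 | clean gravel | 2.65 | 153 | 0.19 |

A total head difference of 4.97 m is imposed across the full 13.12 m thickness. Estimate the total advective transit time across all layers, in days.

4.59

With flow normal to the layers, continuity requires the same specific discharge q through every layer.
Σ(b_i/K_i) = 1.90/14.2 + 8.57/0.790 + 2.65/153 = 11.00 d.
q = Δh / Σ(b_i/K_i) = 4.97 / 11.00 = 0.4519 m/day.
In each layer the seepage velocity is v_i = q/n_i, so the layer transit time is t_i = b_i·n_i / q:
  layer 1 (medium sand): t_1 = 1.90 × 0.24 / 0.4519 = 1.009 d
  layer 2 (weathered basalt): t_2 = 8.57 × 0.13 / 0.4519 = 2.466 d
  layer 3 (clean gravel): t_3 = 2.65 × 0.19 / 0.4519 = 1.114 d
Total t = Σ t_i = 4.589 days.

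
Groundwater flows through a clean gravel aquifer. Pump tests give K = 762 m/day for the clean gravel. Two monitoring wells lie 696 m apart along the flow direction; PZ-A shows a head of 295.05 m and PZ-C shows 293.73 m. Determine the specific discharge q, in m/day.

Hydraulic gradient i = (295.05 − 293.73) / 696 = 1.32 / 696 = 0.001897.
Specific discharge q = K · i = 762.0 × 0.001897 = 1.445 m/day.

1.45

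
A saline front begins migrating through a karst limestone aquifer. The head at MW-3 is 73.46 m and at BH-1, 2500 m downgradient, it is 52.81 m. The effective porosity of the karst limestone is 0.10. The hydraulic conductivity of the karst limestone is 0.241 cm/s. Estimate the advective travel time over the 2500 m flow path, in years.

0.398

Convert K: 0.241 cm/s × 864 = 208.2 m/day.
Hydraulic gradient i = (73.46 − 52.81) / 2500 = 20.65 / 2500 = 0.008260.
Darcy flux q = K · i = 208.2 × 0.008260 = 1.720 m/day.
Seepage velocity v = q / n_e = 1.720 / 0.10 = 17.20 m/day.
Travel time t = L / v = 2500 / 17.20 = 145.4 days = 0.3980 years.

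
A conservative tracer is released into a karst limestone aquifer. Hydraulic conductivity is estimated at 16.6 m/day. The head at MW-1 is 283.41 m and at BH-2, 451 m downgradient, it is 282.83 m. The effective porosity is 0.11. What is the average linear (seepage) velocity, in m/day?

0.194

Hydraulic gradient i = (283.41 − 282.83) / 451 = 0.58 / 451 = 0.001286.
Darcy flux q = K · i = 16.60 × 0.001286 = 0.02135 m/day.
Seepage velocity v = q / n_e = 0.02135 / 0.11 = 0.1941 m/day.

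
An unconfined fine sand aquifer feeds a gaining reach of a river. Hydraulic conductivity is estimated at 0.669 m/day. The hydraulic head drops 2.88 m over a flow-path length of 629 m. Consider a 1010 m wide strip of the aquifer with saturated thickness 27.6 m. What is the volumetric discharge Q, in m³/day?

85.4

Cross-sectional area A = 1010 × 27.6 = 27876 m².
Hydraulic gradient i = Δh / L = 2.88 / 629 = 0.004579.
Darcy's law: Q = K · A · i = 0.6690 × 27876 × 0.004579 = 85.39 m³/day.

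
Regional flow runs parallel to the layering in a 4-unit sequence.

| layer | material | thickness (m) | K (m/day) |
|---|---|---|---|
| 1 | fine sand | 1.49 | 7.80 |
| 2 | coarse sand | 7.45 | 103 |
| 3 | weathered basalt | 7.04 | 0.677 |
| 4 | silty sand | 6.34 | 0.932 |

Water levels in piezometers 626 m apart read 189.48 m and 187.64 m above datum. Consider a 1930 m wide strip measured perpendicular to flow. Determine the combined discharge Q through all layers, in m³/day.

Flow is parallel to layering, so each bed carries its own Darcy discharge and the transmissivities add.
Σ(K_i·b_i) = 7.80×1.49 + 103×7.45 + 0.677×7.04 + 0.932×6.34 = 789.6 m²/day.
Hydraulic gradient i = (189.48 − 187.64) / 626 = 1.84 / 626 = 0.002939.
Q = Σ(K_i·b_i) · W · i = 789.6 × 1930 × 0.002939 = 4480 m³/day.

4480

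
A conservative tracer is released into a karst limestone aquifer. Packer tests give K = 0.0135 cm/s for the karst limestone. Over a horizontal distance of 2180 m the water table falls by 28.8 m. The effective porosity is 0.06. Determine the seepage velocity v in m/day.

2.57

Convert K: 0.0135 cm/s × 864 = 11.66 m/day.
Hydraulic gradient i = Δh / L = 28.8 / 2180 = 0.01321.
Darcy flux q = K · i = 11.66 × 0.01321 = 0.1541 m/day.
Seepage velocity v = q / n_e = 0.1541 / 0.06 = 2.568 m/day.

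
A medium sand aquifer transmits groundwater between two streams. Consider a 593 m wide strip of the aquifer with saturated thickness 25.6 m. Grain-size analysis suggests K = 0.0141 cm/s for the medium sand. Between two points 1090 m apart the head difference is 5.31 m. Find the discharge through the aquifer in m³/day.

Convert K: 0.0141 cm/s × 864 = 12.18 m/day.
Cross-sectional area A = 593 × 25.6 = 15181 m².
Hydraulic gradient i = Δh / L = 5.31 / 1090 = 0.004872.
Darcy's law: Q = K · A · i = 12.18 × 15181 × 0.004872 = 900.9 m³/day.

901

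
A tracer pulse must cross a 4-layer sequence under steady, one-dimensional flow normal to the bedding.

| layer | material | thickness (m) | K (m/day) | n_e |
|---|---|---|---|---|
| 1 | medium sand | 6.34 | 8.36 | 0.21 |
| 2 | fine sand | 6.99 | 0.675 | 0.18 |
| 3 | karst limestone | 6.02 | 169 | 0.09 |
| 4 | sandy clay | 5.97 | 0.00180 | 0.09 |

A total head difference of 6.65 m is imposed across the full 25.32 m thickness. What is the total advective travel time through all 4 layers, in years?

5.03

With flow normal to the layers, continuity requires the same specific discharge q through every layer.
Σ(b_i/K_i) = 6.34/8.36 + 6.99/0.675 + 6.02/169 + 5.97/0.00180 = 3328 d.
q = Δh / Σ(b_i/K_i) = 6.65 / 3328 = 0.001998 m/day.
In each layer the seepage velocity is v_i = q/n_i, so the layer transit time is t_i = b_i·n_i / q:
  layer 1 (medium sand): t_1 = 6.34 × 0.21 / 0.001998 = 666.3 d
  layer 2 (fine sand): t_2 = 6.99 × 0.18 / 0.001998 = 629.6 d
  layer 3 (karst limestone): t_3 = 6.02 × 0.09 / 0.001998 = 271.1 d
  layer 4 (sandy clay): t_4 = 5.97 × 0.09 / 0.001998 = 268.9 d
Total t = Σ t_i = 1836 days = 5.026 years.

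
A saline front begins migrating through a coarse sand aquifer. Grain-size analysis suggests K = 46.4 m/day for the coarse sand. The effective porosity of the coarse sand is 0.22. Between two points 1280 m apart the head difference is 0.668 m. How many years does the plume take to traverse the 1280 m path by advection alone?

31.8

Hydraulic gradient i = Δh / L = 0.668 / 1280 = 0.0005219.
Darcy flux q = K · i = 46.40 × 0.0005219 = 0.02421 m/day.
Seepage velocity v = q / n_e = 0.02421 / 0.22 = 0.1101 m/day.
Travel time t = L / v = 1280 / 0.1101 = 11629 days = 31.84 years.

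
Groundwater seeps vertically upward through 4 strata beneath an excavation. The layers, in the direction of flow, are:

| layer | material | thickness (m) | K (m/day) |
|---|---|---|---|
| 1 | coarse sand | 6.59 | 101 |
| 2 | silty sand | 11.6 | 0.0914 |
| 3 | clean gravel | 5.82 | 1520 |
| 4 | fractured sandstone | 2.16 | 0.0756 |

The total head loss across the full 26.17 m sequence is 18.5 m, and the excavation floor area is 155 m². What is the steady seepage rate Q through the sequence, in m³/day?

18.4

Flow is perpendicular to layering, so the layers act in series and the equivalent K is the thickness-weighted harmonic mean.
Total thickness L = 6.59 + 11.6 + 5.82 + 2.16 = 26.17 m.
Σ(b_i/K_i) = 6.59/101 + 11.6/0.0914 + 5.82/1520 + 2.16/0.0756 = 155.6 d.
K_eq = L / Σ(b_i/K_i) = 26.17 / 155.6 = 0.1682 m/day.
Q = K_eq · A · (Δh/L) = 0.1682 × 155 × (18.5/26.17) = 18.43 m³/day.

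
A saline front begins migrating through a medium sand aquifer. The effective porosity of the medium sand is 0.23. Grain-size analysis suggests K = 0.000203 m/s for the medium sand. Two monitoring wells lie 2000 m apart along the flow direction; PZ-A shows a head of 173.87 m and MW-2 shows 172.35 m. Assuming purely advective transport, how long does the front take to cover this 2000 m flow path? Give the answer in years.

94.5

Convert K: 0.000203 m/s × 86400 = 17.54 m/day.
Hydraulic gradient i = (173.87 − 172.35) / 2000 = 1.52 / 2000 = 0.0007600.
Darcy flux q = K · i = 17.54 × 0.0007600 = 0.01333 m/day.
Seepage velocity v = q / n_e = 0.01333 / 0.23 = 0.05796 m/day.
Travel time t = L / v = 2000 / 0.05796 = 34509 days = 94.48 years.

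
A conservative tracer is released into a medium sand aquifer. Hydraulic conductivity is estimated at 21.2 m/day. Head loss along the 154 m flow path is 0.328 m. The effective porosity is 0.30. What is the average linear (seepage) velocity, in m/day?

0.151

Hydraulic gradient i = Δh / L = 0.328 / 154 = 0.002130.
Darcy flux q = K · i = 21.20 × 0.002130 = 0.04515 m/day.
Seepage velocity v = q / n_e = 0.04515 / 0.30 = 0.1505 m/day.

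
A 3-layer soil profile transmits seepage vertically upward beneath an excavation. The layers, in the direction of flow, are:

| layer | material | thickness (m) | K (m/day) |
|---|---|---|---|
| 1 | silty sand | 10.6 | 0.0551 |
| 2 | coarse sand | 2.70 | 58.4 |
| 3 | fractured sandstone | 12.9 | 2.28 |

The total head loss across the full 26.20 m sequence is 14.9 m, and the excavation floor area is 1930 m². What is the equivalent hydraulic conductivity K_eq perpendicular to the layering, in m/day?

Flow is perpendicular to layering, so the layers act in series and the equivalent K is the thickness-weighted harmonic mean.
Total thickness L = 10.6 + 2.70 + 12.9 = 26.20 m.
Σ(b_i/K_i) = 10.6/0.0551 + 2.70/58.4 + 12.9/2.28 = 198.1 d.
K_eq = L / Σ(b_i/K_i) = 26.20 / 198.1 = 0.1323 m/day.

0.132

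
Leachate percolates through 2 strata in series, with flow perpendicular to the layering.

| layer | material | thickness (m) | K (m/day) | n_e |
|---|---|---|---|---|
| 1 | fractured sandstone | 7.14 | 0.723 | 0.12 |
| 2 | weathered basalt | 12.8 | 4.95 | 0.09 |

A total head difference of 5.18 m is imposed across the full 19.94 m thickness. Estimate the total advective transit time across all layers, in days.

With flow normal to the layers, continuity requires the same specific discharge q through every layer.
Σ(b_i/K_i) = 7.14/0.723 + 12.8/4.95 = 12.46 d.
q = Δh / Σ(b_i/K_i) = 5.18 / 12.46 = 0.4157 m/day.
In each layer the seepage velocity is v_i = q/n_i, so the layer transit time is t_i = b_i·n_i / q:
  layer 1 (fractured sandstone): t_1 = 7.14 × 0.12 / 0.4157 = 2.061 d
  layer 2 (weathered basalt): t_2 = 12.8 × 0.09 / 0.4157 = 2.771 d
Total t = Σ t_i = 4.833 days.

4.83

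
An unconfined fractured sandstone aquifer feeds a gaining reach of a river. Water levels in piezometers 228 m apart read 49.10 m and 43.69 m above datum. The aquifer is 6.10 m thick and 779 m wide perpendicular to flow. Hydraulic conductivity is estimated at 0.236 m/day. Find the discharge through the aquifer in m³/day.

Cross-sectional area A = 779 × 6.10 = 4752 m².
Hydraulic gradient i = (49.10 − 43.69) / 228 = 5.41 / 228 = 0.02373.
Darcy's law: Q = K · A · i = 0.2360 × 4752 × 0.02373 = 26.61 m³/day.

26.6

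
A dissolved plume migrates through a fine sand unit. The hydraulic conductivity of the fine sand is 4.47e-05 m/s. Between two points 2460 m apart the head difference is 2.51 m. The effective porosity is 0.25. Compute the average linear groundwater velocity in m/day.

0.0158

Convert K: 4.47e-05 m/s × 86400 = 3.862 m/day.
Hydraulic gradient i = Δh / L = 2.51 / 2460 = 0.001020.
Darcy flux q = K · i = 3.862 × 0.001020 = 0.003941 m/day.
Seepage velocity v = q / n_e = 0.003941 / 0.25 = 0.01576 m/day.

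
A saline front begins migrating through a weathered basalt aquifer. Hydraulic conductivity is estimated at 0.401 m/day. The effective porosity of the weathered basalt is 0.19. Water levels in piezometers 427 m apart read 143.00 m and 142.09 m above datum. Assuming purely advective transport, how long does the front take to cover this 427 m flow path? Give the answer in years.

260

Hydraulic gradient i = (143.00 − 142.09) / 427 = 0.91 / 427 = 0.002131.
Darcy flux q = K · i = 0.4010 × 0.002131 = 0.0008546 m/day.
Seepage velocity v = q / n_e = 0.0008546 / 0.19 = 0.004498 m/day.
Travel time t = L / v = 427 / 0.004498 = 94934 days = 259.9 years.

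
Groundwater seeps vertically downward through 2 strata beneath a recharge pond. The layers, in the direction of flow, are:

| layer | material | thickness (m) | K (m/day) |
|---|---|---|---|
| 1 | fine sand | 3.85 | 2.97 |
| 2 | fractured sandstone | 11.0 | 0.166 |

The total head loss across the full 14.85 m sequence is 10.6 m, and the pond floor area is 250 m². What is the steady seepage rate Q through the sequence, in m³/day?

39.2

Flow is perpendicular to layering, so the layers act in series and the equivalent K is the thickness-weighted harmonic mean.
Total thickness L = 3.85 + 11.0 = 14.85 m.
Σ(b_i/K_i) = 3.85/2.97 + 11.0/0.166 = 67.56 d.
K_eq = L / Σ(b_i/K_i) = 14.85 / 67.56 = 0.2198 m/day.
Q = K_eq · A · (Δh/L) = 0.2198 × 250 × (10.6/14.85) = 39.22 m³/day.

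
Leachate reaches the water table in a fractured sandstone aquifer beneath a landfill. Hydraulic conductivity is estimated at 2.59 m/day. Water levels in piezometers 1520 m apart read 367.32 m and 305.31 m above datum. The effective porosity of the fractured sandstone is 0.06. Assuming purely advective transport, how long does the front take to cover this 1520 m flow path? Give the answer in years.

Hydraulic gradient i = (367.32 − 305.31) / 1520 = 62.01 / 1520 = 0.04080.
Darcy flux q = K · i = 2.590 × 0.04080 = 0.1057 m/day.
Seepage velocity v = q / n_e = 0.1057 / 0.06 = 1.761 m/day.
Travel time t = L / v = 1520 / 1.761 = 863.1 days = 2.363 years.

2.36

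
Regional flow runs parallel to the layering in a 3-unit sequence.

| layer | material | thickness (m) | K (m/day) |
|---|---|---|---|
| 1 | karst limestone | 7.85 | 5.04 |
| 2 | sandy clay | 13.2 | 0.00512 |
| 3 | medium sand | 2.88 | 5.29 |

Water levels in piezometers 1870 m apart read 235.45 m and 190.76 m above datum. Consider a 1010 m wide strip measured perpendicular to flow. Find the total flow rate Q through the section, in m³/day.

Flow is parallel to layering, so each bed carries its own Darcy discharge and the transmissivities add.
Σ(K_i·b_i) = 5.04×7.85 + 0.00512×13.2 + 5.29×2.88 = 54.87 m²/day.
Hydraulic gradient i = (235.45 − 190.76) / 1870 = 44.69 / 1870 = 0.02390.
Q = Σ(K_i·b_i) · W · i = 54.87 × 1010 × 0.02390 = 1324 m³/day.

1320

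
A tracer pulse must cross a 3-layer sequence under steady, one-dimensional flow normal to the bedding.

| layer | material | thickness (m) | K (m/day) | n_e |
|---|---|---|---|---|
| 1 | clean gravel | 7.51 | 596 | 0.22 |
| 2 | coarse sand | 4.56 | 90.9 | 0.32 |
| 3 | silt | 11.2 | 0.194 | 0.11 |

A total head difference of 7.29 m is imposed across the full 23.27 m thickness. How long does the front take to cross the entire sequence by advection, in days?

34.4

With flow normal to the layers, continuity requires the same specific discharge q through every layer.
Σ(b_i/K_i) = 7.51/596 + 4.56/90.9 + 11.2/0.194 = 57.79 d.
q = Δh / Σ(b_i/K_i) = 7.29 / 57.79 = 0.1261 m/day.
In each layer the seepage velocity is v_i = q/n_i, so the layer transit time is t_i = b_i·n_i / q:
  layer 1 (clean gravel): t_1 = 7.51 × 0.22 / 0.1261 = 13.10 d
  layer 2 (coarse sand): t_2 = 4.56 × 0.32 / 0.1261 = 11.57 d
  layer 3 (silt): t_3 = 11.2 × 0.11 / 0.1261 = 9.767 d
Total t = Σ t_i = 34.43 days.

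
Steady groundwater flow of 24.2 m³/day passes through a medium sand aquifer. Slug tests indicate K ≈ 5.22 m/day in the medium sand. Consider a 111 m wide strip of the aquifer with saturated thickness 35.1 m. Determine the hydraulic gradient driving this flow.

0.00119

Cross-sectional area A = 111 × 35.1 = 3896 m².
From Q = K·A·i, i = Q / (K·A) = 24.2 / (5.220 × 3896) = 0.001190.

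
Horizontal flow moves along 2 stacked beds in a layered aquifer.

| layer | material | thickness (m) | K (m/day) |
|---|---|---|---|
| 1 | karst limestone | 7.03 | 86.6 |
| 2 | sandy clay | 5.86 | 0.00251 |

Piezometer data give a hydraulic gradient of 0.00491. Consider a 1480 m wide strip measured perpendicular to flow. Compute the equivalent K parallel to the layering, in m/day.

Flow is parallel to layering, so each bed carries its own Darcy discharge and the transmissivities add.
Σ(K_i·b_i) = 86.6×7.03 + 0.00251×5.86 = 608.8 m²/day.
Total thickness b = 12.89 m, so K_eq = Σ(K_i·b_i)/b = 47.23 m/day.

47.2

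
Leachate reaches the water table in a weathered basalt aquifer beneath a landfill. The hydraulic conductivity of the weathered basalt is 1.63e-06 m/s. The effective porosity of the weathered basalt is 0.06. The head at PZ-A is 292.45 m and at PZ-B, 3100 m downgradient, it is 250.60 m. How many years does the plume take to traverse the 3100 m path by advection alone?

Convert K: 1.63e-06 m/s × 86400 = 0.1408 m/day.
Hydraulic gradient i = (292.45 − 250.60) / 3100 = 41.85 / 3100 = 0.01350.
Darcy flux q = K · i = 0.1408 × 0.01350 = 0.001901 m/day.
Seepage velocity v = q / n_e = 0.001901 / 0.06 = 0.03169 m/day.
Travel time t = L / v = 3100 / 0.03169 = 97831 days = 267.8 years.

268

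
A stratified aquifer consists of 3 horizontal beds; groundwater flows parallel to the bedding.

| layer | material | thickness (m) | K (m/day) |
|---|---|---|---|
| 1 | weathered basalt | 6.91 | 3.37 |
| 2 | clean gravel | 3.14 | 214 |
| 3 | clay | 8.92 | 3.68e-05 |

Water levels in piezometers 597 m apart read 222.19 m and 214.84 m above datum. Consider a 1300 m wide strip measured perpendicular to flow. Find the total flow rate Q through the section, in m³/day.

Flow is parallel to layering, so each bed carries its own Darcy discharge and the transmissivities add.
Σ(K_i·b_i) = 3.37×6.91 + 214×3.14 + 3.68e-05×8.92 = 695.2 m²/day.
Hydraulic gradient i = (222.19 − 214.84) / 597 = 7.35 / 597 = 0.01231.
Q = Σ(K_i·b_i) · W · i = 695.2 × 1300 × 0.01231 = 11127 m³/day.

11100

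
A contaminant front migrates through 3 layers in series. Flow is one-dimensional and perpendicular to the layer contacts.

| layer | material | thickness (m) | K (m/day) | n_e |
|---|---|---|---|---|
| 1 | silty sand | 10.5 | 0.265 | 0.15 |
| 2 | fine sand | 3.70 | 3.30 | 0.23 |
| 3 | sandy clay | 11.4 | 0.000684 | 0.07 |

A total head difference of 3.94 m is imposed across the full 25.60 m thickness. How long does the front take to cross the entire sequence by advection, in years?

With flow normal to the layers, continuity requires the same specific discharge q through every layer.
Σ(b_i/K_i) = 10.5/0.265 + 3.70/3.30 + 11.4/0.000684 = 16707 d.
q = Δh / Σ(b_i/K_i) = 3.94 / 16707 = 0.0002358 m/day.
In each layer the seepage velocity is v_i = q/n_i, so the layer transit time is t_i = b_i·n_i / q:
  layer 1 (silty sand): t_1 = 10.5 × 0.15 / 0.0002358 = 6679 d
  layer 2 (fine sand): t_2 = 3.70 × 0.23 / 0.0002358 = 3609 d
  layer 3 (sandy clay): t_3 = 11.4 × 0.07 / 0.0002358 = 3384 d
Total t = Σ t_i = 13671 days = 37.43 years.

37.4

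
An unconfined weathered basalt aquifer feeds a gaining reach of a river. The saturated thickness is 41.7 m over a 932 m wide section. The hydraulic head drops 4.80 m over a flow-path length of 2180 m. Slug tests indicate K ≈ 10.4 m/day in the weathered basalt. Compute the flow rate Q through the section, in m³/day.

Cross-sectional area A = 932 × 41.7 = 38864 m².
Hydraulic gradient i = Δh / L = 4.80 / 2180 = 0.002202.
Darcy's law: Q = K · A · i = 10.40 × 38864 × 0.002202 = 890.0 m³/day.

890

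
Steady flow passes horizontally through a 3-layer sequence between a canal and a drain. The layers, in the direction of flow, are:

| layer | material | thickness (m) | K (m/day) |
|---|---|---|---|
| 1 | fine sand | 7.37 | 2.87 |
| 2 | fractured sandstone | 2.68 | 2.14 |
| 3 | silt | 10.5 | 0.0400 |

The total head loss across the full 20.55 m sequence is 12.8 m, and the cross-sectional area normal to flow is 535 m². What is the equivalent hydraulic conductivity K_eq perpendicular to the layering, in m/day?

0.0772

Flow is perpendicular to layering, so the layers act in series and the equivalent K is the thickness-weighted harmonic mean.
Total thickness L = 7.37 + 2.68 + 10.5 = 20.55 m.
Σ(b_i/K_i) = 7.37/2.87 + 2.68/2.14 + 10.5/0.0400 = 266.3 d.
K_eq = L / Σ(b_i/K_i) = 20.55 / 266.3 = 0.07716 m/day.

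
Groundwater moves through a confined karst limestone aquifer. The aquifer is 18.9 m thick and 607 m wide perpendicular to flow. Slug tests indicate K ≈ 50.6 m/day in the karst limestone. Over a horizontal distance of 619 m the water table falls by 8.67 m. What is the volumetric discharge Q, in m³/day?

Cross-sectional area A = 607 × 18.9 = 11472 m².
Hydraulic gradient i = Δh / L = 8.67 / 619 = 0.01401.
Darcy's law: Q = K · A · i = 50.60 × 11472 × 0.01401 = 8131 m³/day.

8130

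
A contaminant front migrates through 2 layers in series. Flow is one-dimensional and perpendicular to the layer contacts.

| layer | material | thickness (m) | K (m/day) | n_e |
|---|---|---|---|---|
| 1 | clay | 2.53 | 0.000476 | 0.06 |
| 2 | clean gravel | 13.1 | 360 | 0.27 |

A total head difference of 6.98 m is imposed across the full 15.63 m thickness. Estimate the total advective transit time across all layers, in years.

7.69

With flow normal to the layers, continuity requires the same specific discharge q through every layer.
Σ(b_i/K_i) = 2.53/0.000476 + 13.1/360 = 5315 d.
q = Δh / Σ(b_i/K_i) = 6.98 / 5315 = 0.001313 m/day.
In each layer the seepage velocity is v_i = q/n_i, so the layer transit time is t_i = b_i·n_i / q:
  layer 1 (clay): t_1 = 2.53 × 0.06 / 0.001313 = 115.6 d
  layer 2 (clean gravel): t_2 = 13.1 × 0.27 / 0.001313 = 2693 d
Total t = Σ t_i = 2809 days = 7.691 years.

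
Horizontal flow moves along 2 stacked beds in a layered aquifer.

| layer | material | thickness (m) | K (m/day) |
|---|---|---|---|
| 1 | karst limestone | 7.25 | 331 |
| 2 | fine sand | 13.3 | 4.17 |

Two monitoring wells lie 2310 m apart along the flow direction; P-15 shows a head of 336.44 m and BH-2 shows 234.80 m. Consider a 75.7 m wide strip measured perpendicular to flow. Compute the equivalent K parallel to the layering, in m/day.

119

Flow is parallel to layering, so each bed carries its own Darcy discharge and the transmissivities add.
Σ(K_i·b_i) = 331×7.25 + 4.17×13.3 = 2455 m²/day.
Total thickness b = 20.55 m, so K_eq = Σ(K_i·b_i)/b = 119.5 m/day.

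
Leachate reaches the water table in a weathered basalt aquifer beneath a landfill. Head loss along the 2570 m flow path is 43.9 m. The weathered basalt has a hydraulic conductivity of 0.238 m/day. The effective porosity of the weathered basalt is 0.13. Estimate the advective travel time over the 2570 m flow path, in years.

Hydraulic gradient i = Δh / L = 43.9 / 2570 = 0.01708.
Darcy flux q = K · i = 0.2380 × 0.01708 = 0.004065 m/day.
Seepage velocity v = q / n_e = 0.004065 / 0.13 = 0.03127 m/day.
Travel time t = L / v = 2570 / 0.03127 = 82180 days = 225.0 years.

225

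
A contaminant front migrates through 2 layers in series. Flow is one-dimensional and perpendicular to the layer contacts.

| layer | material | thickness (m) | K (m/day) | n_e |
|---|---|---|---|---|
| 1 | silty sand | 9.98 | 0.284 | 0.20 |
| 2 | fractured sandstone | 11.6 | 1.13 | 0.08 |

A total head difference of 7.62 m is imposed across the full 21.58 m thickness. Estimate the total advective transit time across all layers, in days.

With flow normal to the layers, continuity requires the same specific discharge q through every layer.
Σ(b_i/K_i) = 9.98/0.284 + 11.6/1.13 = 45.41 d.
q = Δh / Σ(b_i/K_i) = 7.62 / 45.41 = 0.1678 m/day.
In each layer the seepage velocity is v_i = q/n_i, so the layer transit time is t_i = b_i·n_i / q:
  layer 1 (silty sand): t_1 = 9.98 × 0.20 / 0.1678 = 11.89 d
  layer 2 (fractured sandstone): t_2 = 11.6 × 0.08 / 0.1678 = 5.530 d
Total t = Σ t_i = 17.42 days.

17.4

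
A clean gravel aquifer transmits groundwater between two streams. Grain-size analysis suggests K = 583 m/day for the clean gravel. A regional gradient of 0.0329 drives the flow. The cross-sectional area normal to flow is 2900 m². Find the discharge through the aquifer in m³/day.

55600

Hydraulic gradient i = 0.0329.
Darcy's law: Q = K · A · i = 583.0 × 2900 × 0.03290 = 55624 m³/day.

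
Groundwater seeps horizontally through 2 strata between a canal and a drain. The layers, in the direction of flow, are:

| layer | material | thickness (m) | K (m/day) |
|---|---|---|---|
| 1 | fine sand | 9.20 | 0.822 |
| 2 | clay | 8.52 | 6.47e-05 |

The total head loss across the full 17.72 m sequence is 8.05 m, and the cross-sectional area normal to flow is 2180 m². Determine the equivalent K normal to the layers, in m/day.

0.000135

Flow is perpendicular to layering, so the layers act in series and the equivalent K is the thickness-weighted harmonic mean.
Total thickness L = 9.20 + 8.52 = 17.72 m.
Σ(b_i/K_i) = 9.20/0.822 + 8.52/6.47e-05 = 1.317e+05 d.
K_eq = L / Σ(b_i/K_i) = 17.72 / 1.317e+05 = 0.0001346 m/day.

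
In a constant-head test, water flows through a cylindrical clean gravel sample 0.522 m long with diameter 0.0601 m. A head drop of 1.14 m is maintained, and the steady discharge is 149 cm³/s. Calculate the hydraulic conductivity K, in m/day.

Cross-sectional area A = π·(d/2)² = π × (0.0601/2)² = 0.002837 m².
Convert discharge: 149 cm³/s = 0.0001490 m³/s.
Darcy's law rearranged: K = Q·L / (A·Δh) = 0.0001490 × 0.522 / (0.002837 × 1.14) = 0.02405 m/s = 2078 m/day.

2080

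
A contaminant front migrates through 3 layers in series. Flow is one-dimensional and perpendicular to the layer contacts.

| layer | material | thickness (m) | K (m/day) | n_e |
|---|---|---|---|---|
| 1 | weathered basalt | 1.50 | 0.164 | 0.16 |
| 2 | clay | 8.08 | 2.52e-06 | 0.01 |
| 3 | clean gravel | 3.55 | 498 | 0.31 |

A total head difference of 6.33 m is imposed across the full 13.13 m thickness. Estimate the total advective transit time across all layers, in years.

With flow normal to the layers, continuity requires the same specific discharge q through every layer.
Σ(b_i/K_i) = 1.50/0.164 + 8.08/2.52e-06 + 3.55/498 = 3.206e+06 d.
q = Δh / Σ(b_i/K_i) = 6.33 / 3.206e+06 = 1.974e-06 m/day.
In each layer the seepage velocity is v_i = q/n_i, so the layer transit time is t_i = b_i·n_i / q:
  layer 1 (weathered basalt): t_1 = 1.50 × 0.16 / 1.974e-06 = 1.216e+05 d
  layer 2 (clay): t_2 = 8.08 × 0.01 / 1.974e-06 = 40928 d
  layer 3 (clean gravel): t_3 = 3.55 × 0.31 / 1.974e-06 = 5.574e+05 d
Total t = Σ t_i = 7.199e+05 days = 1971 years.

1970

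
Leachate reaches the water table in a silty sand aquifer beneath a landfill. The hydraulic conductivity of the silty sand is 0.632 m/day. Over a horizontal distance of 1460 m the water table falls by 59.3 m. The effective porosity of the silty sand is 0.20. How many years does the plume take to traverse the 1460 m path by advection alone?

31.1

Hydraulic gradient i = Δh / L = 59.3 / 1460 = 0.04062.
Darcy flux q = K · i = 0.6320 × 0.04062 = 0.02567 m/day.
Seepage velocity v = q / n_e = 0.02567 / 0.20 = 0.1283 m/day.
Travel time t = L / v = 1460 / 0.1283 = 11375 days = 31.14 years.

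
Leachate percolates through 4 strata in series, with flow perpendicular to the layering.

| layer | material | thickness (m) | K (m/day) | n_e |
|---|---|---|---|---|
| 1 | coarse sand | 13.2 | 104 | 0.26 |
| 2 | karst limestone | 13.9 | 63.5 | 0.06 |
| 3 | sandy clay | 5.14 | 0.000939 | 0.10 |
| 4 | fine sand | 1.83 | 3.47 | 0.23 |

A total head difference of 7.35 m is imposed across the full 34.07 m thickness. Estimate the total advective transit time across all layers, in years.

With flow normal to the layers, continuity requires the same specific discharge q through every layer.
Σ(b_i/K_i) = 13.2/104 + 13.9/63.5 + 5.14/0.000939 + 1.83/3.47 = 5475 d.
q = Δh / Σ(b_i/K_i) = 7.35 / 5475 = 0.001343 m/day.
In each layer the seepage velocity is v_i = q/n_i, so the layer transit time is t_i = b_i·n_i / q:
  layer 1 (coarse sand): t_1 = 13.2 × 0.26 / 0.001343 = 2556 d
  layer 2 (karst limestone): t_2 = 13.9 × 0.06 / 0.001343 = 621.2 d
  layer 3 (sandy clay): t_3 = 5.14 × 0.10 / 0.001343 = 382.9 d
  layer 4 (fine sand): t_4 = 1.83 × 0.23 / 0.001343 = 313.5 d
Total t = Σ t_i = 3874 days = 10.61 years.

10.6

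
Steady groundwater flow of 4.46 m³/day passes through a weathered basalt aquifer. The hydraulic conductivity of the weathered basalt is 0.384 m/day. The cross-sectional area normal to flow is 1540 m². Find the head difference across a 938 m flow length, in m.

From Q = K·A·i, i = Q / (K·A) = 4.46 / (0.3840 × 1540) = 0.007542.
Head loss Δh = i · L = 0.007542 × 938 = 7.074 m.

7.07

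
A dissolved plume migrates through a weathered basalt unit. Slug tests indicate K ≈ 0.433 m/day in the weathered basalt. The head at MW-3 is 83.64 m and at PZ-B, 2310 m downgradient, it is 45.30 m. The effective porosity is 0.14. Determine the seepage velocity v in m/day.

0.0513

Hydraulic gradient i = (83.64 − 45.30) / 2310 = 38.34 / 2310 = 0.01660.
Darcy flux q = K · i = 0.4330 × 0.01660 = 0.007187 m/day.
Seepage velocity v = q / n_e = 0.007187 / 0.14 = 0.05133 m/day.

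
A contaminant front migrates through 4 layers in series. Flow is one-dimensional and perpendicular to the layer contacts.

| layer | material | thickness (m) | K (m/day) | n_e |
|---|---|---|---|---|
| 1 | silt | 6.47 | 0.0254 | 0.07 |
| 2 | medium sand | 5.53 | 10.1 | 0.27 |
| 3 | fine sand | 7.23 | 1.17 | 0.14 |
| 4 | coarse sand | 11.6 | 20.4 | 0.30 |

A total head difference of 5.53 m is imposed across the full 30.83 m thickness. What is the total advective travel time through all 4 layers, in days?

305

With flow normal to the layers, continuity requires the same specific discharge q through every layer.
Σ(b_i/K_i) = 6.47/0.0254 + 5.53/10.1 + 7.23/1.17 + 11.6/20.4 = 262.0 d.
q = Δh / Σ(b_i/K_i) = 5.53 / 262.0 = 0.02111 m/day.
In each layer the seepage velocity is v_i = q/n_i, so the layer transit time is t_i = b_i·n_i / q:
  layer 1 (silt): t_1 = 6.47 × 0.07 / 0.02111 = 21.46 d
  layer 2 (medium sand): t_2 = 5.53 × 0.27 / 0.02111 = 70.75 d
  layer 3 (fine sand): t_3 = 7.23 × 0.14 / 0.02111 = 47.96 d
  layer 4 (coarse sand): t_4 = 11.6 × 0.30 / 0.02111 = 164.9 d
Total t = Σ t_i = 305.1 days.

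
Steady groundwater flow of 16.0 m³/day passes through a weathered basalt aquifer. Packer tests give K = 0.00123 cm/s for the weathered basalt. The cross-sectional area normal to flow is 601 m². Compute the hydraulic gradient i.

Convert K: 0.00123 cm/s × 864 = 1.063 m/day.
From Q = K·A·i, i = Q / (K·A) = 16.0 / (1.063 × 601.0) = 0.02505.

0.0251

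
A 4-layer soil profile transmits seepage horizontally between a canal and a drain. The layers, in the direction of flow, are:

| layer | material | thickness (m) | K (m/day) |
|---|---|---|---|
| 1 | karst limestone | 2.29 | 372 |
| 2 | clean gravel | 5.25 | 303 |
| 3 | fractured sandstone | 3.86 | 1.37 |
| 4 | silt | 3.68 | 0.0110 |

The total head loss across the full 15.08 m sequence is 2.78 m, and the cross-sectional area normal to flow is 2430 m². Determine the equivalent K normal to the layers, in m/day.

0.0447

Flow is perpendicular to layering, so the layers act in series and the equivalent K is the thickness-weighted harmonic mean.
Total thickness L = 2.29 + 5.25 + 3.86 + 3.68 = 15.08 m.
Σ(b_i/K_i) = 2.29/372 + 5.25/303 + 3.86/1.37 + 3.68/0.0110 = 337.4 d.
K_eq = L / Σ(b_i/K_i) = 15.08 / 337.4 = 0.04470 m/day.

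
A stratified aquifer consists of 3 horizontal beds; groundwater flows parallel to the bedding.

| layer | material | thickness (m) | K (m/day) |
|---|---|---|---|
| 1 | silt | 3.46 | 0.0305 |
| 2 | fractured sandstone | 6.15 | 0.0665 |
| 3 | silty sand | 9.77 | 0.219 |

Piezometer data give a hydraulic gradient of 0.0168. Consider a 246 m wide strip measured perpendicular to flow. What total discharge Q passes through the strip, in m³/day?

Flow is parallel to layering, so each bed carries its own Darcy discharge and the transmissivities add.
Σ(K_i·b_i) = 0.0305×3.46 + 0.0665×6.15 + 0.219×9.77 = 2.654 m²/day.
Hydraulic gradient i = 0.0168.
Q = Σ(K_i·b_i) · W · i = 2.654 × 246 × 0.01680 = 10.97 m³/day.

11.0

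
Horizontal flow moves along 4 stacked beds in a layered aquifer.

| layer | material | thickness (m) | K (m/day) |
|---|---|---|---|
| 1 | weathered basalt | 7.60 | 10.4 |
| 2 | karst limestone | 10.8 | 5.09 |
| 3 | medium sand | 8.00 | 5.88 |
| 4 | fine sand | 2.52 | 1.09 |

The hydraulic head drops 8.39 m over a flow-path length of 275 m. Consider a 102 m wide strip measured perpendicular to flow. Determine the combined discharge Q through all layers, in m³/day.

Flow is parallel to layering, so each bed carries its own Darcy discharge and the transmissivities add.
Σ(K_i·b_i) = 10.4×7.60 + 5.09×10.8 + 5.88×8.00 + 1.09×2.52 = 183.8 m²/day.
Hydraulic gradient i = Δh / L = 8.39 / 275 = 0.03051.
Q = Σ(K_i·b_i) · W · i = 183.8 × 102 × 0.03051 = 572.0 m³/day.

572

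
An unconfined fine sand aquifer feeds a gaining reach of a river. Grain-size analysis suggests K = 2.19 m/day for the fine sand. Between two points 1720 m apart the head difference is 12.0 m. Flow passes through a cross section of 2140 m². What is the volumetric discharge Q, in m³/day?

Hydraulic gradient i = Δh / L = 12.0 / 1720 = 0.006977.
Darcy's law: Q = K · A · i = 2.190 × 2140 × 0.006977 = 32.70 m³/day.

32.7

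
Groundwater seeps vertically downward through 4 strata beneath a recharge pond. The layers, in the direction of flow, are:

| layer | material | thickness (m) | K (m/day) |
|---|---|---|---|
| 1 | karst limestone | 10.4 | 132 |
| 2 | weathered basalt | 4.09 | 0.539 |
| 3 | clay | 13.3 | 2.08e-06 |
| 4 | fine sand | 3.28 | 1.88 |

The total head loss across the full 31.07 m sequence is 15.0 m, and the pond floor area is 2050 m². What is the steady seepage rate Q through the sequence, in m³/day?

0.00481

Flow is perpendicular to layering, so the layers act in series and the equivalent K is the thickness-weighted harmonic mean.
Total thickness L = 10.4 + 4.09 + 13.3 + 3.28 = 31.07 m.
Σ(b_i/K_i) = 10.4/132 + 4.09/0.539 + 13.3/2.08e-06 + 3.28/1.88 = 6.394e+06 d.
K_eq = L / Σ(b_i/K_i) = 31.07 / 6.394e+06 = 4.859e-06 m/day.
Q = K_eq · A · (Δh/L) = 4.859e-06 × 2050 × (15.0/31.07) = 0.004809 m³/day.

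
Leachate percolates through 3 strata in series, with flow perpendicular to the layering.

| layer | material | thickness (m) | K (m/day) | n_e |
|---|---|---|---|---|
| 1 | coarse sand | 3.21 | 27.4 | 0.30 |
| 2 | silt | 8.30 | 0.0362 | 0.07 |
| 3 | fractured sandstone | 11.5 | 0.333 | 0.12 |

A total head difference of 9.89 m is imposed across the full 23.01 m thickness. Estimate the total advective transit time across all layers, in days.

With flow normal to the layers, continuity requires the same specific discharge q through every layer.
Σ(b_i/K_i) = 3.21/27.4 + 8.30/0.0362 + 11.5/0.333 = 263.9 d.
q = Δh / Σ(b_i/K_i) = 9.89 / 263.9 = 0.03747 m/day.
In each layer the seepage velocity is v_i = q/n_i, so the layer transit time is t_i = b_i·n_i / q:
  layer 1 (coarse sand): t_1 = 3.21 × 0.30 / 0.03747 = 25.70 d
  layer 2 (silt): t_2 = 8.30 × 0.07 / 0.03747 = 15.51 d
  layer 3 (fractured sandstone): t_3 = 11.5 × 0.12 / 0.03747 = 36.83 d
Total t = Σ t_i = 78.03 days.

78.0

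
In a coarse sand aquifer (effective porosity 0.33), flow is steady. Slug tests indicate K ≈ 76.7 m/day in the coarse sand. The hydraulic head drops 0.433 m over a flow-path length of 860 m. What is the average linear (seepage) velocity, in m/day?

Hydraulic gradient i = Δh / L = 0.433 / 860 = 0.0005035.
Darcy flux q = K · i = 76.70 × 0.0005035 = 0.03862 m/day.
Seepage velocity v = q / n_e = 0.03862 / 0.33 = 0.1170 m/day.

0.117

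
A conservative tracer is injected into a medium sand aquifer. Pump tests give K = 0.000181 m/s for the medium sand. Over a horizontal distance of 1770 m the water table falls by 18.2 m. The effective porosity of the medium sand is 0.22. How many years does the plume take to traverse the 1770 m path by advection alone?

6.63

Convert K: 0.000181 m/s × 86400 = 15.64 m/day.
Hydraulic gradient i = Δh / L = 18.2 / 1770 = 0.01028.
Darcy flux q = K · i = 15.64 × 0.01028 = 0.1608 m/day.
Seepage velocity v = q / n_e = 0.1608 / 0.22 = 0.7309 m/day.
Travel time t = L / v = 1770 / 0.7309 = 2422 days = 6.630 years.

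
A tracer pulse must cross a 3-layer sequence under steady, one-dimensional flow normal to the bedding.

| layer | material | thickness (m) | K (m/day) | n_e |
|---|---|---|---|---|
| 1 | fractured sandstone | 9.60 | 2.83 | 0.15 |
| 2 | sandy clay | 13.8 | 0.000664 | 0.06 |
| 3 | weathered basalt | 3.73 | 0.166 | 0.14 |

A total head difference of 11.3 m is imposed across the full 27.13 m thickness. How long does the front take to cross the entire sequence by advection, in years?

With flow normal to the layers, continuity requires the same specific discharge q through every layer.
Σ(b_i/K_i) = 9.60/2.83 + 13.8/0.000664 + 3.73/0.166 = 20809 d.
q = Δh / Σ(b_i/K_i) = 11.3 / 20809 = 0.0005430 m/day.
In each layer the seepage velocity is v_i = q/n_i, so the layer transit time is t_i = b_i·n_i / q:
  layer 1 (fractured sandstone): t_1 = 9.60 × 0.15 / 0.0005430 = 2652 d
  layer 2 (sandy clay): t_2 = 13.8 × 0.06 / 0.0005430 = 1525 d
  layer 3 (weathered basalt): t_3 = 3.73 × 0.14 / 0.0005430 = 961.6 d
Total t = Σ t_i = 5138 days = 14.07 years.

14.1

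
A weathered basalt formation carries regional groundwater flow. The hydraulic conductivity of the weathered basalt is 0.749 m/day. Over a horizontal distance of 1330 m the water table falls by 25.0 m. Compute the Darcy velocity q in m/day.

0.0141

Hydraulic gradient i = Δh / L = 25.0 / 1330 = 0.01880.
Specific discharge q = K · i = 0.7490 × 0.01880 = 0.01408 m/day.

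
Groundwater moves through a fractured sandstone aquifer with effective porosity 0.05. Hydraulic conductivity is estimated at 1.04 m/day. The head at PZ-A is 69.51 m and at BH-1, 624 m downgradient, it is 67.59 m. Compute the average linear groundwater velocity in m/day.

Hydraulic gradient i = (69.51 − 67.59) / 624 = 1.92 / 624 = 0.003077.
Darcy flux q = K · i = 1.040 × 0.003077 = 0.003200 m/day.
Seepage velocity v = q / n_e = 0.003200 / 0.05 = 0.06400 m/day.

0.0640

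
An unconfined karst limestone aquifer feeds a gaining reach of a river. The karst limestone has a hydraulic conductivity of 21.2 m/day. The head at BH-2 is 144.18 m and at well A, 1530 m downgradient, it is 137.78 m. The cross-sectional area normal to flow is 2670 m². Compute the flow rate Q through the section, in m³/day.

237

Hydraulic gradient i = (144.18 − 137.78) / 1530 = 6.4 / 1530 = 0.004183.
Darcy's law: Q = K · A · i = 21.20 × 2670 × 0.004183 = 236.8 m³/day.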